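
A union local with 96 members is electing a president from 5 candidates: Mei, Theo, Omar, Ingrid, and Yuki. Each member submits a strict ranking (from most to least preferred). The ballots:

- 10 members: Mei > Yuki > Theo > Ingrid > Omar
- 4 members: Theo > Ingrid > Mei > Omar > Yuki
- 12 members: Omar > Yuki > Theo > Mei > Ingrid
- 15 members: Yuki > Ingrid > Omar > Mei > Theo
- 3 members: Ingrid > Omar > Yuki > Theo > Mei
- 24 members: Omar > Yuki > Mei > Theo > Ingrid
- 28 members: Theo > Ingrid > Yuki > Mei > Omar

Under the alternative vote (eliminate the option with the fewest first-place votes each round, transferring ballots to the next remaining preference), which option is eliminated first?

Ingrid

Round 1: Mei 10, Theo 32, Omar 36, Ingrid 3, Yuki 15. Eliminate Ingrid.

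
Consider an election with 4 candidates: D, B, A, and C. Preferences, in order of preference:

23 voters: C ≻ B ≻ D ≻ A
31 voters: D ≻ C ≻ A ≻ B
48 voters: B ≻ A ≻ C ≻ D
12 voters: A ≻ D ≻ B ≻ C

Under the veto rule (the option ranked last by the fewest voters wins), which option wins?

Last-place votes: D 48, B 31, A 23, C 12.
C is ranked last by the fewest voters, so C wins.

C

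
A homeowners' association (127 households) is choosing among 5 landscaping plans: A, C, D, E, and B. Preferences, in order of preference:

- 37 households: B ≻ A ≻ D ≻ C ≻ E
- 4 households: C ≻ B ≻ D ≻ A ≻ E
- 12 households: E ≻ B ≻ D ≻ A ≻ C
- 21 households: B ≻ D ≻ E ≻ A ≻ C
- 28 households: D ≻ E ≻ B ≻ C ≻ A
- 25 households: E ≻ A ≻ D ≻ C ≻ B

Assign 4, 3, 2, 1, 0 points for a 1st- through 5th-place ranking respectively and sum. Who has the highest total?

B

A: 37·3 + 4·1 + 12·1 + 21·1 + 28·0 + 25·3 = 223
C: 37·1 + 4·4 + 12·0 + 21·0 + 28·1 + 25·1 = 106
D: 37·2 + 4·2 + 12·2 + 21·3 + 28·4 + 25·2 = 331
E: 37·0 + 4·0 + 12·4 + 21·2 + 28·3 + 25·4 = 274
B: 37·4 + 4·3 + 12·3 + 21·4 + 28·2 + 25·0 = 336
B has the highest Borda score (336).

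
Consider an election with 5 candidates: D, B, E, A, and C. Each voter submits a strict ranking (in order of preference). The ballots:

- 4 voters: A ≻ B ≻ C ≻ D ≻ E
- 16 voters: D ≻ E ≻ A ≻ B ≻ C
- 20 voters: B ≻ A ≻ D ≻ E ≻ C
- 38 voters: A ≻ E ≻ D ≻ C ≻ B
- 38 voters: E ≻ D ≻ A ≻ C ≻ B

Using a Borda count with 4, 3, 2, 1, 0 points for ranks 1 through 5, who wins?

D: 4·1 + 16·4 + 20·2 + 38·2 + 38·3 = 298
B: 4·3 + 16·1 + 20·4 + 38·0 + 38·0 = 108
E: 4·0 + 16·3 + 20·1 + 38·3 + 38·4 = 334
A: 4·4 + 16·2 + 20·3 + 38·4 + 38·2 = 336
C: 4·2 + 16·0 + 20·0 + 38·1 + 38·1 = 84
A has the highest Borda score (336).

A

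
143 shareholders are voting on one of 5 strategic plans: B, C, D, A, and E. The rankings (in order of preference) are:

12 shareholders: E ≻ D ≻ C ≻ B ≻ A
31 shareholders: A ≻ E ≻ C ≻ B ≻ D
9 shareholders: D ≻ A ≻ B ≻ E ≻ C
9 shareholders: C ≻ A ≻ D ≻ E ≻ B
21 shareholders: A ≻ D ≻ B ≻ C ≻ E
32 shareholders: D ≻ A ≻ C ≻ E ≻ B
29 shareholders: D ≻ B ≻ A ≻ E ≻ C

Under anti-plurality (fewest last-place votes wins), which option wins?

A

Last-place votes: B 41, C 38, D 31, A 12, E 21.
A is ranked last by the fewest voters, so A wins.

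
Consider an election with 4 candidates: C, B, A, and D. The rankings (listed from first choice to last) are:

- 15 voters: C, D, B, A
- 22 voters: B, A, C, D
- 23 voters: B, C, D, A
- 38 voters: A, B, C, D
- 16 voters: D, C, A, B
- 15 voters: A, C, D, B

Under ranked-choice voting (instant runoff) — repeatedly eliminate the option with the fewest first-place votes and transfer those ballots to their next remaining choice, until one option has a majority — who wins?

A

Round 1: C 15, B 45, A 53, D 16. Eliminate C.
Round 2: B 45, A 53, D 31. Eliminate D.
Round 3: B 60, A 69. A has a majority.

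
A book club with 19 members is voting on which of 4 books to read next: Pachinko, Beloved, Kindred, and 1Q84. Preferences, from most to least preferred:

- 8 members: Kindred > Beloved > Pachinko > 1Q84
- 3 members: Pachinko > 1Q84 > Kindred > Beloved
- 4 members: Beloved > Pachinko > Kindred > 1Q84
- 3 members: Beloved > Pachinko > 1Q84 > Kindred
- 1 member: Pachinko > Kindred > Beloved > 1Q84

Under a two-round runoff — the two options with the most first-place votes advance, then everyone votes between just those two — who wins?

Kindred

Round 1 first-place votes: Pachinko 4, Beloved 7, Kindred 8, 1Q84 0.
Kindred and Beloved advance.
Runoff: Kindred is preferred to Beloved by 12 voters; Beloved by 7.
Kindred wins the runoff.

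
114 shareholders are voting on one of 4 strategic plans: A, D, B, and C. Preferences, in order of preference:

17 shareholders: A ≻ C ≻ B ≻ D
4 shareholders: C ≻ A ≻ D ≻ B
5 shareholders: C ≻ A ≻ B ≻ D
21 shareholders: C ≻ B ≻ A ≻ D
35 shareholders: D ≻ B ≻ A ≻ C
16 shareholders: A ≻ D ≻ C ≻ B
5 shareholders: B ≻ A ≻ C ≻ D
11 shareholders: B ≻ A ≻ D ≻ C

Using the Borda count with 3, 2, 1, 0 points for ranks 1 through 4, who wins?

A: 17·3 + 4·2 + 5·2 + 21·1 + 35·1 + 16·3 + 5·2 + 11·2 = 205
D: 17·0 + 4·1 + 5·0 + 21·0 + 35·3 + 16·2 + 5·0 + 11·1 = 152
B: 17·1 + 4·0 + 5·1 + 21·2 + 35·2 + 16·0 + 5·3 + 11·3 = 182
C: 17·2 + 4·3 + 5·3 + 21·3 + 35·0 + 16·1 + 5·1 + 11·0 = 145
A has the highest Borda score (205).

A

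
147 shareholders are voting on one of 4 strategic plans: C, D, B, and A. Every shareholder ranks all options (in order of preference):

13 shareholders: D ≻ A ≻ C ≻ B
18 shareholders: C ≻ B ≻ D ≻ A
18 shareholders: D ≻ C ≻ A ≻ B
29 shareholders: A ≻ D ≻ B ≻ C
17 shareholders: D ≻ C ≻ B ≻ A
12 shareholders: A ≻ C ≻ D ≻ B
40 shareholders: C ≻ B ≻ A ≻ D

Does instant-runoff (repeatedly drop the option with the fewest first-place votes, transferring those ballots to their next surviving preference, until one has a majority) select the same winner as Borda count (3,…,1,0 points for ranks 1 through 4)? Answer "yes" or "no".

Instant-runoff — R1 C 58, D 48, B 0, A 41 (B out); R2 C 58, D 48, A 41 (A out); R3 C 70, D 77 (D winner). Winner: D.
Borda — scores: C 281, D 232, B 162, A 207. Winner: C.
The two methods disagree.

no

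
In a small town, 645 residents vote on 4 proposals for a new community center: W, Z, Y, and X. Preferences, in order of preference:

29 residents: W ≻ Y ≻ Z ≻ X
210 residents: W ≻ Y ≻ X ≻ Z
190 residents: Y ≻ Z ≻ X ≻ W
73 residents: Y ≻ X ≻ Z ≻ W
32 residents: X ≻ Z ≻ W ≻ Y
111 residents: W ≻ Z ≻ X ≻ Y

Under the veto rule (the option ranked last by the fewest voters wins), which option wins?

Last-place votes: W 263, Z 210, Y 143, X 29.
X is ranked last by the fewest voters, so X wins.

X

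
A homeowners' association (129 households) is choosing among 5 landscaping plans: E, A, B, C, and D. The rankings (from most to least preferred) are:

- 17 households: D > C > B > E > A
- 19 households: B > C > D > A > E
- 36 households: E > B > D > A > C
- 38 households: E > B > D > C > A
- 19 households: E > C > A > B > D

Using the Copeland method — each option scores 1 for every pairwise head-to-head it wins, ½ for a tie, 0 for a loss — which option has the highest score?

E

E: beats A, B, C, and D → score 4.
A: loses to E, B, C, and D → score 0.
B: beats A, C, and D; loses to E → score 3.
C: beats A; loses to E, B, and D → score 1.
D: beats A and C; loses to E and B → score 2.
E has the best pairwise record.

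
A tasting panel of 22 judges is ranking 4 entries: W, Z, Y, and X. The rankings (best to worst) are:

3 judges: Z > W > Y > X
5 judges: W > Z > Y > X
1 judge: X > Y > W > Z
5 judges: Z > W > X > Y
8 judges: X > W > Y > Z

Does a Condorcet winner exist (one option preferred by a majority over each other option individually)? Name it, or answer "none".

W

W vs Z: 14–8 for W.
W vs Y: 21–1 for W.
W vs X: 13–9 for W.
W beats every other option head-to-head.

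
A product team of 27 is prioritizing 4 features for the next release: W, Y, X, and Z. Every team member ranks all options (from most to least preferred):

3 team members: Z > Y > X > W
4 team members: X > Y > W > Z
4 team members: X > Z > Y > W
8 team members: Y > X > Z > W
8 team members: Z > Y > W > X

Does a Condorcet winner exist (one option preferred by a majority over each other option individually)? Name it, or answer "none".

Checking pairwise contests:
Y beats W 27–0.
Z beats Y 15–12.
Y beats X 19–8.
X beats Z 16–11.
Every option loses at least one head-to-head, so there is no Condorcet winner.

none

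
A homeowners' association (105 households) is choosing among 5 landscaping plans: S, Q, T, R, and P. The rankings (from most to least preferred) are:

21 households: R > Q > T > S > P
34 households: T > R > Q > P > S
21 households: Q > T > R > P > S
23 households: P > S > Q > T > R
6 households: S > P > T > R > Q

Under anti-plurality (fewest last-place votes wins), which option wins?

Last-place votes: S 55, Q 6, T 0, R 23, P 21.
T is ranked last by the fewest voters, so T wins.

T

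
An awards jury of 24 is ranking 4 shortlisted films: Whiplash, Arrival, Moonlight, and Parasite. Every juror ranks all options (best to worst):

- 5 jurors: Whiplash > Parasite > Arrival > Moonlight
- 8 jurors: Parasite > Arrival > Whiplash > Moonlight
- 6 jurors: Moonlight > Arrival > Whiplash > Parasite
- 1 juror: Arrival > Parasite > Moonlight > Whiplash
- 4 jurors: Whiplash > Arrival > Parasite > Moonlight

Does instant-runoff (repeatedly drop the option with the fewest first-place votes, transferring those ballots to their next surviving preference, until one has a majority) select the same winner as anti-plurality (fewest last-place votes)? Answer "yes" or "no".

Instant-runoff — R1 Whiplash 9, Arrival 1, Moonlight 6, Parasite 8 (Arrival out); R2 Whiplash 9, Moonlight 6, Parasite 9 (Moonlight out); R3 Whiplash 15, Parasite 9 (Whiplash winner). Winner: Whiplash.
Anti-plurality — last-place votes: Whiplash 1, Arrival 0, Moonlight 17, Parasite 6. Winner: Arrival.
The two methods disagree.

no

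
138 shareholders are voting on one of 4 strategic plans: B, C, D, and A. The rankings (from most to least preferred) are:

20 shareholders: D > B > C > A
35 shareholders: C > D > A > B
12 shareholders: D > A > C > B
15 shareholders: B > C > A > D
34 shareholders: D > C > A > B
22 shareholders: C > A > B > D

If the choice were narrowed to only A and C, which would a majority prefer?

Voters preferring A to C: 12; preferring C to A: 126.
C wins the head-to-head.

C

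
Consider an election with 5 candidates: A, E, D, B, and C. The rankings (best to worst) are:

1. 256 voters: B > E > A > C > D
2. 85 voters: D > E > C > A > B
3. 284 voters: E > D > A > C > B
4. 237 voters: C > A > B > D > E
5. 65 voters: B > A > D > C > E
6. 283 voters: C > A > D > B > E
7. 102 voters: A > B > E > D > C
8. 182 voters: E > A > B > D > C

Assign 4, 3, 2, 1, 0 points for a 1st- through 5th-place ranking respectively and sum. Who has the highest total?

A

A: 256·2 + 85·1 + 284·2 + 237·3 + 65·3 + 283·3 + 102·4 + 182·3 = 3874
E: 256·3 + 85·3 + 284·4 + 237·0 + 65·0 + 283·0 + 102·2 + 182·4 = 3091
D: 256·0 + 85·4 + 284·3 + 237·1 + 65·2 + 283·2 + 102·1 + 182·1 = 2409
B: 256·4 + 85·0 + 284·0 + 237·2 + 65·4 + 283·1 + 102·3 + 182·2 = 2711
C: 256·1 + 85·2 + 284·1 + 237·4 + 65·1 + 283·4 + 102·0 + 182·0 = 2855
A has the highest Borda score (3874).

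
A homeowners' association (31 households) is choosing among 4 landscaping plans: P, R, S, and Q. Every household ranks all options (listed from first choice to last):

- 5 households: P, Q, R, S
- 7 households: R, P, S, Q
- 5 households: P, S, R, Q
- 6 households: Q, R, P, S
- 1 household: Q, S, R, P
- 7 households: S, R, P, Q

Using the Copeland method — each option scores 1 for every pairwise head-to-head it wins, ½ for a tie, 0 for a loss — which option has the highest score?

P: beats S and Q; loses to R → score 2.
R: beats P, S, and Q → score 3.
S: beats Q; loses to P and R → score 1.
Q: loses to P, R, and S → score 0.
R has the best pairwise record.

R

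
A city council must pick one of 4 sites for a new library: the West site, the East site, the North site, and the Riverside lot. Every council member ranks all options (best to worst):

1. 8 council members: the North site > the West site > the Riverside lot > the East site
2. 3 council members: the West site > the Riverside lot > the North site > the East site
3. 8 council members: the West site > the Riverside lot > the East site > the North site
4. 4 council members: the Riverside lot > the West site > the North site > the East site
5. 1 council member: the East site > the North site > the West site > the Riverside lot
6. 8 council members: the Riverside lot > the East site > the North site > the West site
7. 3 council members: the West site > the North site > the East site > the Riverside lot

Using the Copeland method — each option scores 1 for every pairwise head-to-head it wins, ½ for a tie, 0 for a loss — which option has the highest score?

the West site: beats the East site, the North site, and the Riverside lot → score 3.
the East site: loses to the West site, the North site, and the Riverside lot → score 0.
the North site: beats the East site; loses to the West site and the Riverside lot → score 1.
the Riverside lot: beats the East site and the North site; loses to the West site → score 2.
the West site has the best pairwise record.

the West site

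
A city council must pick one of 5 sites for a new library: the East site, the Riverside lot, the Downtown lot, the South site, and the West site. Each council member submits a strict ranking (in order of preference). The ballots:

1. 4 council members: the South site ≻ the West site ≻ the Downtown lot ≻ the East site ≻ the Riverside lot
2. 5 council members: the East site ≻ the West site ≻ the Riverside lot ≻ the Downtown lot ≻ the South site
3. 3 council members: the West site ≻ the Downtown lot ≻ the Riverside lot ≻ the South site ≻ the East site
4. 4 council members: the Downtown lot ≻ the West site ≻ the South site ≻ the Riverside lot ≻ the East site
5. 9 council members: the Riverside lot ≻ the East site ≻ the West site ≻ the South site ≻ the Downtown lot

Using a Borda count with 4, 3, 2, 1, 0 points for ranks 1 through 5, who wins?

the West site

the East site: 4·1 + 5·4 + 3·0 + 4·0 + 9·3 = 51
the Riverside lot: 4·0 + 5·2 + 3·2 + 4·1 + 9·4 = 56
the Downtown lot: 4·2 + 5·1 + 3·3 + 4·4 + 9·0 = 38
the South site: 4·4 + 5·0 + 3·1 + 4·2 + 9·1 = 36
the West site: 4·3 + 5·3 + 3·4 + 4·3 + 9·2 = 69
the West site has the highest Borda score (69).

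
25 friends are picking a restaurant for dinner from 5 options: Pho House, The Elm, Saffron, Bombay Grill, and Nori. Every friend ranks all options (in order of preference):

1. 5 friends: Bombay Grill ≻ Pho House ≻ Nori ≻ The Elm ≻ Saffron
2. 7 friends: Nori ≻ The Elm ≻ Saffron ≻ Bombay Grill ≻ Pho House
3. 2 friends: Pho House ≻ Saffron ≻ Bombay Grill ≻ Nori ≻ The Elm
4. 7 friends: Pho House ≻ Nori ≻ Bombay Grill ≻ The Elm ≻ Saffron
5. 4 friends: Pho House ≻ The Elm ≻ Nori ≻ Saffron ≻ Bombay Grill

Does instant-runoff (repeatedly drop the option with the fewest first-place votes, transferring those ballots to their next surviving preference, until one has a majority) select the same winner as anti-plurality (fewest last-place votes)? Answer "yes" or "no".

Instant-runoff — R1 Pho House 13, The Elm 0, Saffron 0, Bombay Grill 5, Nori 7 (Pho House winner). Winner: Pho House.
Anti-plurality — last-place votes: Pho House 7, The Elm 2, Saffron 12, Bombay Grill 4, Nori 0. Winner: Nori.
The two methods disagree.

no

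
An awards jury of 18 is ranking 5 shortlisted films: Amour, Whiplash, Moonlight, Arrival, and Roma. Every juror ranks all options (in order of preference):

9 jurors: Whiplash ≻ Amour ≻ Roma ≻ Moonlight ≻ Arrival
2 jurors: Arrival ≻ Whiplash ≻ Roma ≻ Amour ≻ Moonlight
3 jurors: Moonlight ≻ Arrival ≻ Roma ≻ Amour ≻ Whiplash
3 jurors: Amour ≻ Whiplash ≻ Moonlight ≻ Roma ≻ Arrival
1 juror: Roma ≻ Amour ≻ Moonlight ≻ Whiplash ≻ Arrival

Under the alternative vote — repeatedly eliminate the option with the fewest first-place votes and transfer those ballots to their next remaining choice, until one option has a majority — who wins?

Round 1: Amour 3, Whiplash 9, Moonlight 3, Arrival 2, Roma 1. Eliminate Roma.
Round 2: Amour 4, Whiplash 9, Moonlight 3, Arrival 2. Eliminate Arrival.
Round 3: Amour 4, Whiplash 11, Moonlight 3. Whiplash has a majority.

Whiplash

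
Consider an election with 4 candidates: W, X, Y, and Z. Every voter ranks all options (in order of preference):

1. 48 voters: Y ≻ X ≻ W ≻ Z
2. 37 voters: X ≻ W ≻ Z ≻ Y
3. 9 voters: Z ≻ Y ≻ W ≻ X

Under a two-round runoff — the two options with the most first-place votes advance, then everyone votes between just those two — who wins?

Round 1 first-place votes: W 0, X 37, Y 48, Z 9.
Y and X advance.
Runoff: Y is preferred to X by 57 voters; X by 37.
Y wins the runoff.

Y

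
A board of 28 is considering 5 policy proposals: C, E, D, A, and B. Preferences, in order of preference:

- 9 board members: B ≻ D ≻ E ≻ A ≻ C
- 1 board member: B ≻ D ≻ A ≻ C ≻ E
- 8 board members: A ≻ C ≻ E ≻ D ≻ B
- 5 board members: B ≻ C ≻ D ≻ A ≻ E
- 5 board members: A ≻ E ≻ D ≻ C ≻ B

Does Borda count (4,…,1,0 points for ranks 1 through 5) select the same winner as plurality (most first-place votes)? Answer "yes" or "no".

no

Borda — scores: C 45, E 49, D 58, A 68, B 60. Winner: A.
Plurality — first-place votes: C 0, E 0, D 0, A 13, B 15. Winner: B.
The two methods disagree.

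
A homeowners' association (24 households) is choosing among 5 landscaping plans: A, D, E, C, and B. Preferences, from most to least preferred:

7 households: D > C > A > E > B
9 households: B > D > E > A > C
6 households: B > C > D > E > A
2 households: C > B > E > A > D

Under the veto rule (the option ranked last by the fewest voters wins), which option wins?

Last-place votes: A 6, D 2, E 0, C 9, B 7.
E is ranked last by the fewest voters, so E wins.

E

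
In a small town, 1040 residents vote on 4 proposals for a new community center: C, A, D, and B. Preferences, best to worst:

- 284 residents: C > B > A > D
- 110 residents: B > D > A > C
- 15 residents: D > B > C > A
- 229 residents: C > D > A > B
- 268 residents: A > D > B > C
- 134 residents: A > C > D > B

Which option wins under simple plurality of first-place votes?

First-place votes: C 513, A 402, D 15, B 110.
C has the most first-place votes.

C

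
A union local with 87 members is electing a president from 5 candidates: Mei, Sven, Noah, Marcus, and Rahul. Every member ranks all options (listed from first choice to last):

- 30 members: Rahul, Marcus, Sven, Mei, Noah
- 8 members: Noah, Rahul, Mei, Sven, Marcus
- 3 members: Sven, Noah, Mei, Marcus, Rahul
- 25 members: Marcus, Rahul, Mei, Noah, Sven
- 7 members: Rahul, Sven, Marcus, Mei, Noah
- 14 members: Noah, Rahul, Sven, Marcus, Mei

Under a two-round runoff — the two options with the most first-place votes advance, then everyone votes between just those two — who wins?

Round 1 first-place votes: Mei 0, Sven 3, Noah 22, Marcus 25, Rahul 37.
Rahul and Marcus advance.
Runoff: Rahul is preferred to Marcus by 59 voters; Marcus by 28.
Rahul wins the runoff.

Rahul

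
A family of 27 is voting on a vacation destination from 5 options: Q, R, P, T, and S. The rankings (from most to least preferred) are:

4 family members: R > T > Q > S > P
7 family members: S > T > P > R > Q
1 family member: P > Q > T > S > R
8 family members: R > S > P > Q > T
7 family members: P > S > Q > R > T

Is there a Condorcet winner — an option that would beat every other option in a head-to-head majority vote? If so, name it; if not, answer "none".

S vs Q: 22–5 for S.
S vs R: 15–12 for S.
S vs P: 19–8 for S.
S vs T: 22–5 for S.
S beats every other option head-to-head.

S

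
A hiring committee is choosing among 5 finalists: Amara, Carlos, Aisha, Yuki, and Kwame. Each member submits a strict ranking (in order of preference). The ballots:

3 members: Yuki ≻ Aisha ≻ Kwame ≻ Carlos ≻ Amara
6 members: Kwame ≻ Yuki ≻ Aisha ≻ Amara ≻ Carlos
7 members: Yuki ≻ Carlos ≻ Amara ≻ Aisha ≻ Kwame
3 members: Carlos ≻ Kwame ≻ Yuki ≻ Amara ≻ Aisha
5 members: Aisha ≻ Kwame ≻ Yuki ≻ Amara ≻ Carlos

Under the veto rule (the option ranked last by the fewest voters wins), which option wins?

Last-place votes: Amara 3, Carlos 11, Aisha 3, Yuki 0, Kwame 7.
Yuki is ranked last by the fewest voters, so Yuki wins.

Yuki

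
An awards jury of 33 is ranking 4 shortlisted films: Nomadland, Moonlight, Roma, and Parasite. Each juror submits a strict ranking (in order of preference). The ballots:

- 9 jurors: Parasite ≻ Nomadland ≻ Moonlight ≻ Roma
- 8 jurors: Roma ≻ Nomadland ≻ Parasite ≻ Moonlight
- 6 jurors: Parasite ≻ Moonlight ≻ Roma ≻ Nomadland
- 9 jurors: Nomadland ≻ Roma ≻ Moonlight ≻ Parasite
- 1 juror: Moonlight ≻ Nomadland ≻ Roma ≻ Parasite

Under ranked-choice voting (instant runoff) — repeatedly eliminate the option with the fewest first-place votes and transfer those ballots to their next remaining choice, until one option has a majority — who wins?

Round 1: Nomadland 9, Moonlight 1, Roma 8, Parasite 15. Eliminate Moonlight.
Round 2: Nomadland 10, Roma 8, Parasite 15. Eliminate Roma.
Round 3: Nomadland 18, Parasite 15. Nomadland has a majority.

Nomadland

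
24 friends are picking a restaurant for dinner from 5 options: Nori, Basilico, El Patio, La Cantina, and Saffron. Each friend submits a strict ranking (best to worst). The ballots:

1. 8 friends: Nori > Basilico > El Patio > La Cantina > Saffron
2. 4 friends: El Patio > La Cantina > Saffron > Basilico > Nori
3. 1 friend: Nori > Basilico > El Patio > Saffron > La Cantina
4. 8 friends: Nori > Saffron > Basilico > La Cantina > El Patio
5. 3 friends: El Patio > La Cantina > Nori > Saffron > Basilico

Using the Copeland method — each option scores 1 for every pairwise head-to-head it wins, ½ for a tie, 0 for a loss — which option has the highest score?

Nori: beats Basilico, El Patio, La Cantina, and Saffron → score 4.
Basilico: beats El Patio and La Cantina; loses to Nori and Saffron → score 2.
El Patio: beats La Cantina and Saffron; loses to Nori and Basilico → score 2.
La Cantina: beats Saffron; loses to Nori, Basilico, and El Patio → score 1.
Saffron: beats Basilico; loses to Nori, El Patio, and La Cantina → score 1.
Nori has the best pairwise record.

Nori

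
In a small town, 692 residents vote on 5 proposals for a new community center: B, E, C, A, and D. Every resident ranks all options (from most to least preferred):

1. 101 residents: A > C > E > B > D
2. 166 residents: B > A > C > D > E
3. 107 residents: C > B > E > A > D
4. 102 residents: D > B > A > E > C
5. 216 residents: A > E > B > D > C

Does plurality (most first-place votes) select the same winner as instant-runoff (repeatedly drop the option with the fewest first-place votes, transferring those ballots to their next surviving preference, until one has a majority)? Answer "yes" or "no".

Plurality — first-place votes: B 166, E 0, C 107, A 317, D 102. Winner: A.
Instant-runoff — R1 B 166, E 0, C 107, A 317, D 102 (E out); R2 B 166, C 107, A 317, D 102 (D out); R3 B 268, C 107, A 317 (C out); R4 B 375, A 317 (B winner). Winner: B.
The two methods disagree.

no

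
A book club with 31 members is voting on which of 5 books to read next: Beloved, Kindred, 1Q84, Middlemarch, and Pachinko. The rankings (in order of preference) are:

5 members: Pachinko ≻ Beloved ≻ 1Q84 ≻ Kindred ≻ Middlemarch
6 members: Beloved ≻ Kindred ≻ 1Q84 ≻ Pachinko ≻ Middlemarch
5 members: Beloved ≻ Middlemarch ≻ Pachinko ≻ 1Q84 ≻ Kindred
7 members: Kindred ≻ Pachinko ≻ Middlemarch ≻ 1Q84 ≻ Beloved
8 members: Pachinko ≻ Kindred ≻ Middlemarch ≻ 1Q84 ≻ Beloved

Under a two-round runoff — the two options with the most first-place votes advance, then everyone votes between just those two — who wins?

Round 1 first-place votes: Beloved 11, Kindred 7, 1Q84 0, Middlemarch 0, Pachinko 13.
Pachinko and Beloved advance.
Runoff: Pachinko is preferred to Beloved by 20 voters; Beloved by 11.
Pachinko wins the runoff.

Pachinko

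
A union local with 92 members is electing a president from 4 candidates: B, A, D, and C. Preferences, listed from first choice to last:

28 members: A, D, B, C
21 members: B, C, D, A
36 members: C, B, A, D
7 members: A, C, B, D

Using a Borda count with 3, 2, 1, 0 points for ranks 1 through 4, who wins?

B: 28·1 + 21·3 + 36·2 + 7·1 = 170
A: 28·3 + 21·0 + 36·1 + 7·3 = 141
D: 28·2 + 21·1 + 36·0 + 7·0 = 77
C: 28·0 + 21·2 + 36·3 + 7·2 = 164
B has the highest Borda score (170).

B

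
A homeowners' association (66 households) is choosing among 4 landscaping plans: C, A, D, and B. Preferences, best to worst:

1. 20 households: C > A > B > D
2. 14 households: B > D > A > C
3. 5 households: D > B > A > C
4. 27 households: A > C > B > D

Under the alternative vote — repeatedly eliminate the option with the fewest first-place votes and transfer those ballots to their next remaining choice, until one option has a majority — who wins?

A

Round 1: C 20, A 27, D 5, B 14. Eliminate D.
Round 2: C 20, A 27, B 19. Eliminate B.
Round 3: C 20, A 46. A has a majority.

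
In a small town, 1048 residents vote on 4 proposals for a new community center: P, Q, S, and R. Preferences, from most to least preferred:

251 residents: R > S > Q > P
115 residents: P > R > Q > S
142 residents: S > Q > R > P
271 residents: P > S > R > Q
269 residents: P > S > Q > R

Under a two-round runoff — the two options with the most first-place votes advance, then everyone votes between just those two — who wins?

P

Round 1 first-place votes: P 655, Q 0, S 142, R 251.
P and R advance.
Runoff: P is preferred to R by 655 voters; R by 393.
P wins the runoff.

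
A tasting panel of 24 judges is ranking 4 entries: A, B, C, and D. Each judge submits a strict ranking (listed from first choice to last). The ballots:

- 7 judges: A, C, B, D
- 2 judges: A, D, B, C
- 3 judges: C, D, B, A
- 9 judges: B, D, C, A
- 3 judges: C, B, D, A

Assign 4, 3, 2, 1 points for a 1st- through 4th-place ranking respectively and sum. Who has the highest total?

B

A: 7·4 + 2·4 + 3·1 + 9·1 + 3·1 = 51
B: 7·2 + 2·2 + 3·2 + 9·4 + 3·3 = 69
C: 7·3 + 2·1 + 3·4 + 9·2 + 3·4 = 65
D: 7·1 + 2·3 + 3·3 + 9·3 + 3·2 = 55
B has the highest Borda score (69).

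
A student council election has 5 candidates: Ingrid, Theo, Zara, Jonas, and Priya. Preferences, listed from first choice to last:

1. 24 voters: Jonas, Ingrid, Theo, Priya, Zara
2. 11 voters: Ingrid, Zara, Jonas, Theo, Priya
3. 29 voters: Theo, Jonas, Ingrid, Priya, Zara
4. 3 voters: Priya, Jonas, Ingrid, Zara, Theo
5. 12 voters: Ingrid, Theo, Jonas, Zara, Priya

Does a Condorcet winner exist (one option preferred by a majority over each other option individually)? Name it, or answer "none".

Checking pairwise contests:
Jonas beats Ingrid 56–23.
Ingrid beats Theo 50–29.
Ingrid beats Zara 79–0.
Theo beats Jonas 41–38.
Ingrid beats Priya 76–3.
Every option loses at least one head-to-head, so there is no Condorcet winner.

none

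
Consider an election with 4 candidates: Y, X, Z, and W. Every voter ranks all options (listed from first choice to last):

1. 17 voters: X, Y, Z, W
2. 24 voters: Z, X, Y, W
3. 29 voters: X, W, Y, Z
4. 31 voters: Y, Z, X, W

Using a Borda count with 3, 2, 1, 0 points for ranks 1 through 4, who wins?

X

Y: 17·2 + 24·1 + 29·1 + 31·3 = 180
X: 17·3 + 24·2 + 29·3 + 31·1 = 217
Z: 17·1 + 24·3 + 29·0 + 31·2 = 151
W: 17·0 + 24·0 + 29·2 + 31·0 = 58
X has the highest Borda score (217).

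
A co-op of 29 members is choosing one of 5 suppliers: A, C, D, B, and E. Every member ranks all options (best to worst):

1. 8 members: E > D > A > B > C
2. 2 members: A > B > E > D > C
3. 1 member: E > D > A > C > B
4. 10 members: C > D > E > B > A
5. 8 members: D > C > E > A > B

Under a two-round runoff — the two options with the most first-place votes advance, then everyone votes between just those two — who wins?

Round 1 first-place votes: A 2, C 10, D 8, B 0, E 9.
C and E advance.
Runoff: C is preferred to E by 18 voters; E by 11.
C wins the runoff.

C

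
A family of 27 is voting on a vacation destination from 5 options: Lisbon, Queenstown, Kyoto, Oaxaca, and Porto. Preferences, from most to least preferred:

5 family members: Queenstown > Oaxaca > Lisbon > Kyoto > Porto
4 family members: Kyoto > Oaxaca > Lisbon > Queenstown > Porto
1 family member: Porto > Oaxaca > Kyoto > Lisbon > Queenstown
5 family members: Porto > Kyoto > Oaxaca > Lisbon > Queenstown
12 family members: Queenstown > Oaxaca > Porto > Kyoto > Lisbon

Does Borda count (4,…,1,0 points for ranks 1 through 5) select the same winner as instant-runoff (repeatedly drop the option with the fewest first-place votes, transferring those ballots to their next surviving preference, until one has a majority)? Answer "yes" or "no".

Borda — scores: Lisbon 24, Queenstown 72, Kyoto 50, Oaxaca 76, Porto 48. Winner: Oaxaca.
Instant-runoff — R1 Lisbon 0, Queenstown 17, Kyoto 4, Oaxaca 0, Porto 6 (Queenstown winner). Winner: Queenstown.
The two methods disagree.

no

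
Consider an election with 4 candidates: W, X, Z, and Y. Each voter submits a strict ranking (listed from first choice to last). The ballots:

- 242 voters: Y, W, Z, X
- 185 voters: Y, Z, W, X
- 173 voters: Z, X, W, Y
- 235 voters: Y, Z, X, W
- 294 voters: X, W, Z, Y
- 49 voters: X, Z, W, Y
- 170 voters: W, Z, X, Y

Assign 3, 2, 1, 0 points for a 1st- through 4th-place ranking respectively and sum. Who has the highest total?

W: 242·2 + 185·1 + 173·1 + 235·0 + 294·2 + 49·1 + 170·3 = 1989
X: 242·0 + 185·0 + 173·2 + 235·1 + 294·3 + 49·3 + 170·1 = 1780
Z: 242·1 + 185·2 + 173·3 + 235·2 + 294·1 + 49·2 + 170·2 = 2333
Y: 242·3 + 185·3 + 173·0 + 235·3 + 294·0 + 49·0 + 170·0 = 1986
Z has the highest Borda score (2333).

Z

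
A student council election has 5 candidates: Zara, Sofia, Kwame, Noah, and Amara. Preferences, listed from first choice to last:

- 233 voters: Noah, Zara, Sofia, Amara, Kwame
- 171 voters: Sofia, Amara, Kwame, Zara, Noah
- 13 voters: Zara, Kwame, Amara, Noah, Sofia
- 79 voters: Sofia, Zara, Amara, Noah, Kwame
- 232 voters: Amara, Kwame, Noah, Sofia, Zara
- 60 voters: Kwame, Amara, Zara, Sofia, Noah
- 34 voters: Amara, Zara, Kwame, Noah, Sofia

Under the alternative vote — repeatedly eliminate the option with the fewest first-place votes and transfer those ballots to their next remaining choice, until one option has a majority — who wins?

Round 1: Zara 13, Sofia 250, Kwame 60, Noah 233, Amara 266. Eliminate Zara.
Round 2: Sofia 250, Kwame 73, Noah 233, Amara 266. Eliminate Kwame.
Round 3: Sofia 250, Noah 233, Amara 339. Eliminate Noah.
Round 4: Sofia 483, Amara 339. Sofia has a majority.

Sofia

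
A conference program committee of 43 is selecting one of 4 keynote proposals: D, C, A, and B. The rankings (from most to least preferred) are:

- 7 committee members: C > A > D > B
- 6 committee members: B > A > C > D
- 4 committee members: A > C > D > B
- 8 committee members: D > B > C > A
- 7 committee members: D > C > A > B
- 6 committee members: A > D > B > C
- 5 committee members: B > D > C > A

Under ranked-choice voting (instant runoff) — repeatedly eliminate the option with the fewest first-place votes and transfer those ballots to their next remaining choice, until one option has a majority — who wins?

Round 1: D 15, C 7, A 10, B 11. Eliminate C.
Round 2: D 15, A 17, B 11. Eliminate B.
Round 3: D 20, A 23. A has a majority.

A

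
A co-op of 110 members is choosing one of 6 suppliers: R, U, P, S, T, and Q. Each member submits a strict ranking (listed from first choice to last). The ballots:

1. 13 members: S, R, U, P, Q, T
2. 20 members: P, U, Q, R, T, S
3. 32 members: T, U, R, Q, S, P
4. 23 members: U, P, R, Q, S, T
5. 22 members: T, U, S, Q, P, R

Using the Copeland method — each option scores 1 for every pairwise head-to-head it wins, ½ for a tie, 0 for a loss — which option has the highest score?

R: beats S, T, and Q; loses to U and P → score 3.
U: beats R, P, S, T, and Q → score 5.
P: beats R, T, and Q; loses to U and S → score 3.
S: beats P; loses to R, U, T, and Q → score 1.
T: beats S; loses to R, U, P, and Q → score 1.
Q: beats S and T; loses to R, U, and P → score 2.
U has the best pairwise record.

U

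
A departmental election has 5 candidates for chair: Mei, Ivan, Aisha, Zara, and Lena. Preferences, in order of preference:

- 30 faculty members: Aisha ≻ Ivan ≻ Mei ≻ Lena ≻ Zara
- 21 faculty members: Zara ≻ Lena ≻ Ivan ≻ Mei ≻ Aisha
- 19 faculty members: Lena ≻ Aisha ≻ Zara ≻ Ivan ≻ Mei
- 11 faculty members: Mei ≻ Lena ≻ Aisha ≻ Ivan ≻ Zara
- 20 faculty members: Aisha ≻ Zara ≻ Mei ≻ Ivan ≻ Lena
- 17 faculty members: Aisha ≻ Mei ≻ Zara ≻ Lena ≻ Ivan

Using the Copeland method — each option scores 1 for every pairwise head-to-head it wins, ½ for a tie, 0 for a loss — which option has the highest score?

Aisha

Mei: beats Lena; loses to Ivan, Aisha, and Zara → score 1.
Ivan: beats Mei; loses to Aisha, Zara, and Lena → score 1.
Aisha: beats Mei, Ivan, Zara, and Lena → score 4.
Zara: beats Mei and Ivan; loses to Aisha and Lena → score 2.
Lena: beats Ivan and Zara; loses to Mei and Aisha → score 2.
Aisha has the best pairwise record.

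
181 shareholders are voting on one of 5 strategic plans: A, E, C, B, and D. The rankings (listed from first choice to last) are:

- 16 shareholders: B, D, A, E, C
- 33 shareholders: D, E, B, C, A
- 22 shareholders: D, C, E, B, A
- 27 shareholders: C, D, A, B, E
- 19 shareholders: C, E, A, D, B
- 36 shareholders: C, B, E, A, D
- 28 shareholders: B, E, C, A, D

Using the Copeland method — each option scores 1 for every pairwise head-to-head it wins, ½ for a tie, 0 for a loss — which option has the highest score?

C

A: loses to E, C, B, and D → score 0.
E: beats A; loses to C, B, and D → score 1.
C: beats A, E, B, and D → score 4.
B: beats A and E; loses to C and D → score 2.
D: beats A, E, and B; loses to C → score 3.
C has the best pairwise record.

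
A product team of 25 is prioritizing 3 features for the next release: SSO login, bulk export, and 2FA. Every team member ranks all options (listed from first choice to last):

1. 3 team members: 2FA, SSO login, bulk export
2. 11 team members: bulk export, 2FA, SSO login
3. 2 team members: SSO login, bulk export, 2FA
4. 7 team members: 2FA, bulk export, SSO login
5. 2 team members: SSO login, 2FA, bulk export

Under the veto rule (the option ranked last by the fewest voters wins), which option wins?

2FA

Last-place votes: SSO login 18, bulk export 5, 2FA 2.
2FA is ranked last by the fewest voters, so 2FA wins.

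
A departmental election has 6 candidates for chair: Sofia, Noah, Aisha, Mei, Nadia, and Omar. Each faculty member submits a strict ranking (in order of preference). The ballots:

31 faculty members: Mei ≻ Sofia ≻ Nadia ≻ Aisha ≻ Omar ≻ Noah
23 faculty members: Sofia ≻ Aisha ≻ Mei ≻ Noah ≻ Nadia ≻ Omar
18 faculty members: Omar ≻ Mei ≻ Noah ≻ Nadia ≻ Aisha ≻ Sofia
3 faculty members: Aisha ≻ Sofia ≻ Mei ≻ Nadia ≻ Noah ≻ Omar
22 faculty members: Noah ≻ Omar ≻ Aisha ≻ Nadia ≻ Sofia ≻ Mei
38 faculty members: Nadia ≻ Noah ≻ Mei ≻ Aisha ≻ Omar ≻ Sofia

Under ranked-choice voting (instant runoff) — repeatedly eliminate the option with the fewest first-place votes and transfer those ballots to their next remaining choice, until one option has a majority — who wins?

Round 1: Sofia 23, Noah 22, Aisha 3, Mei 31, Nadia 38, Omar 18. Eliminate Aisha.
Round 2: Sofia 26, Noah 22, Mei 31, Nadia 38, Omar 18. Eliminate Omar.
Round 3: Sofia 26, Noah 22, Mei 49, Nadia 38. Eliminate Noah.
Round 4: Sofia 26, Mei 49, Nadia 60. Eliminate Sofia.
Round 5: Mei 75, Nadia 60. Mei has a majority.

Mei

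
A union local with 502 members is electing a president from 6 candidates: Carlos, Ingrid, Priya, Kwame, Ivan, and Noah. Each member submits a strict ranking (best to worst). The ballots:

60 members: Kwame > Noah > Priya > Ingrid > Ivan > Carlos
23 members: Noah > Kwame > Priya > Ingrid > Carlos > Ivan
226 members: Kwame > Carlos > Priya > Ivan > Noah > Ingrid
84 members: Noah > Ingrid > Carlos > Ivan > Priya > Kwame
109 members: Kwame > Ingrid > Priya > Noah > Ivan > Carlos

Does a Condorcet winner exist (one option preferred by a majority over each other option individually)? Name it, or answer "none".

Kwame

Kwame vs Carlos: 418–84 for Kwame.
Kwame vs Ingrid: 418–84 for Kwame.
Kwame vs Priya: 418–84 for Kwame.
Kwame vs Ivan: 418–84 for Kwame.
Kwame vs Noah: 395–107 for Kwame.
Kwame beats every other option head-to-head.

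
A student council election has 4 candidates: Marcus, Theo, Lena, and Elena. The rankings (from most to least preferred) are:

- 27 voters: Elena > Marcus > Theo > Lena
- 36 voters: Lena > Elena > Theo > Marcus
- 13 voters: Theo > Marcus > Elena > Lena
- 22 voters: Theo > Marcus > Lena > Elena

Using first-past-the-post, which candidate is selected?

First-place votes: Marcus 0, Theo 35, Lena 36, Elena 27.
Lena has the most first-place votes.

Lena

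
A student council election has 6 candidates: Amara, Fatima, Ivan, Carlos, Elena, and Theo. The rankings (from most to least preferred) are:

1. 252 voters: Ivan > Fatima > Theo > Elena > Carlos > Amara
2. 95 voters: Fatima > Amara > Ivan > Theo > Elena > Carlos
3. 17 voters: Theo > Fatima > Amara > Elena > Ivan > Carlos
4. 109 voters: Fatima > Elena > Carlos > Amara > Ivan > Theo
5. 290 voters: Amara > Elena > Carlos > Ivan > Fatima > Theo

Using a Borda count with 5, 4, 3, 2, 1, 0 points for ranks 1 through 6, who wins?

Amara: 252·0 + 95·4 + 17·3 + 109·2 + 290·5 = 2099
Fatima: 252·4 + 95·5 + 17·4 + 109·5 + 290·1 = 2386
Ivan: 252·5 + 95·3 + 17·1 + 109·1 + 290·2 = 2251
Carlos: 252·1 + 95·0 + 17·0 + 109·3 + 290·3 = 1449
Elena: 252·2 + 95·1 + 17·2 + 109·4 + 290·4 = 2229
Theo: 252·3 + 95·2 + 17·5 + 109·0 + 290·0 = 1031
Fatima has the highest Borda score (2386).

Fatima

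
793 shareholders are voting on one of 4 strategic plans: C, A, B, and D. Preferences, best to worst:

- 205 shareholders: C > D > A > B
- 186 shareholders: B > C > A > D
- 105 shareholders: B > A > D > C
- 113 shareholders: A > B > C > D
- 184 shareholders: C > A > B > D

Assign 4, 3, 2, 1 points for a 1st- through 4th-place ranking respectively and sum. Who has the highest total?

C: 205·4 + 186·3 + 105·1 + 113·2 + 184·4 = 2445
A: 205·2 + 186·2 + 105·3 + 113·4 + 184·3 = 2101
B: 205·1 + 186·4 + 105·4 + 113·3 + 184·2 = 2076
D: 205·3 + 186·1 + 105·2 + 113·1 + 184·1 = 1308
C has the highest Borda score (2445).

C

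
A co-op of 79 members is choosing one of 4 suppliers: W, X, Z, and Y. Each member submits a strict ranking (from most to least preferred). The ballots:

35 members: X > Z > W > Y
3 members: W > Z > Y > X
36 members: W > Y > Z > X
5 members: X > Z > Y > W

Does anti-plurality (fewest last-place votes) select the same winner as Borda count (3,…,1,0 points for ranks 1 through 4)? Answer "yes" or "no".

Anti-plurality — last-place votes: W 5, X 39, Z 0, Y 35. Winner: Z.
Borda — scores: W 152, X 120, Z 122, Y 80. Winner: W.
The two methods disagree.

no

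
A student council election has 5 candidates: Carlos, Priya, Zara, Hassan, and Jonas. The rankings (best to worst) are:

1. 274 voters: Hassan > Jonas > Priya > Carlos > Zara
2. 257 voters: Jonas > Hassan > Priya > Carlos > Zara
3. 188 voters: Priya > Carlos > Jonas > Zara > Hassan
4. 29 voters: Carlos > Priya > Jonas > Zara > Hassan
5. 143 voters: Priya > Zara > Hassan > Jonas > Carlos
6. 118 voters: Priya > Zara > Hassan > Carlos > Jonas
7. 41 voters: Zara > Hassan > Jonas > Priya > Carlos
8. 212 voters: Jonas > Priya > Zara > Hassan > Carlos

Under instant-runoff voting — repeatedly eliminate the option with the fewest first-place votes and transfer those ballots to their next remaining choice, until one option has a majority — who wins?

Jonas

Round 1: Carlos 29, Priya 449, Zara 41, Hassan 274, Jonas 469. Eliminate Carlos.
Round 2: Priya 478, Zara 41, Hassan 274, Jonas 469. Eliminate Zara.
Round 3: Priya 478, Hassan 315, Jonas 469. Eliminate Hassan.
Round 4: Priya 478, Jonas 784. Jonas has a majority.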